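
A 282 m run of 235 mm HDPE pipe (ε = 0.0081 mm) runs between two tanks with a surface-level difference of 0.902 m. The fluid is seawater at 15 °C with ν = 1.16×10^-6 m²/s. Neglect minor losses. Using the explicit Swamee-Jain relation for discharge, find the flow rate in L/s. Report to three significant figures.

Swamee-Jain (Type II): Q = -0.965·√(gD⁵h_f/L)·ln[ε/(3.7D) + √(3.17ν²L/(gD³h_f))]
√(gD⁵h_f/L) = √(9.81·0.235⁵·0.902/282) = 0.004742
ε/(3.7D) = 9.32×10^-6; √(3.17ν²L/(gD³h_f)) = 1.02×10^-4
Q = -0.965·0.004742·ln(1.117×10^-4) = 0.04164 m³/s
Check: V = 0.960 m/s, Re = 1.95×10^5, f = 0.01592, h_f = 0.898 m ≈ 0.902 m ✓

Q ≈ 41.6 L/s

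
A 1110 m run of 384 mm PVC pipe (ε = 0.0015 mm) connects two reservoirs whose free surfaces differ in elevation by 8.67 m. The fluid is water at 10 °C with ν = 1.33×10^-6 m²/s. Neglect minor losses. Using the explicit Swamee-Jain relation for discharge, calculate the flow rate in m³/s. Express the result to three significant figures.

Q ≈ 0.249 m³/s

Swamee-Jain (Type II): Q = -0.965·√(gD⁵h_f/L)·ln[ε/(3.7D) + √(3.17ν²L/(gD³h_f))]
√(gD⁵h_f/L) = √(9.81·0.384⁵·8.67/1110) = 0.02529
ε/(3.7D) = 1.06×10^-6; √(3.17ν²L/(gD³h_f)) = 3.60×10^-5
Q = -0.965·0.02529·ln(3.701×10^-5) = 0.2491 m³/s
Check: V = 2.15 m/s, Re = 6.21×10^5, f = 0.01267, h_f = 8.63 m ≈ 8.67 m ✓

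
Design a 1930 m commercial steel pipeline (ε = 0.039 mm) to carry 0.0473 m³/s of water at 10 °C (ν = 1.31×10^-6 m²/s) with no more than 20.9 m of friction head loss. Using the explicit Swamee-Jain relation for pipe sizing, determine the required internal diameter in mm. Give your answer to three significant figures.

D ≈ 198 mm

Swamee-Jain (Type III): D = 0.66·[ε^1.25·(LQ²/(gh_f))^4.75 + ν·Q^9.4·(L/(gh_f))^5.2]^0.04
LQ²/(gh_f) = 0.02106; L/(gh_f) = 9.413
Term 1 = ε^1.25·(…)^4.75 = 3.35×10^-14; Term 2 = ν·Q^9.4·(…)^5.2 = 5.30×10^-14
D = 0.66·(3.35×10^-14 + 5.30×10^-14)^0.04 = 0.1982 m = 198 mm
Check: V = 1.53 m/s, Re = 2.32×10^5, f = 0.01679, h_f = 19.6 m ≈ 20.9 m ✓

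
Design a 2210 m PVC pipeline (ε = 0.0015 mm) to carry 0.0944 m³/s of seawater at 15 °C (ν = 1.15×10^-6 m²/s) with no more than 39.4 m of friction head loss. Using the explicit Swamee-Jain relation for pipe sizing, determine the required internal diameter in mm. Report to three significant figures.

D ≈ 226 mm

Swamee-Jain (Type III): D = 0.66·[ε^1.25·(LQ²/(gh_f))^4.75 + ν·Q^9.4·(L/(gh_f))^5.2]^0.04
LQ²/(gh_f) = 0.05095; L/(gh_f) = 5.718
Term 1 = ε^1.25·(…)^4.75 = 3.79×10^-14; Term 2 = ν·Q^9.4·(…)^5.2 = 2.31×10^-12
D = 0.66·(3.79×10^-14 + 2.31×10^-12)^0.04 = 0.2261 m = 226 mm
Check: V = 2.35 m/s, Re = 4.62×10^5, f = 0.01338, h_f = 36.8 m ≈ 39.4 m ✓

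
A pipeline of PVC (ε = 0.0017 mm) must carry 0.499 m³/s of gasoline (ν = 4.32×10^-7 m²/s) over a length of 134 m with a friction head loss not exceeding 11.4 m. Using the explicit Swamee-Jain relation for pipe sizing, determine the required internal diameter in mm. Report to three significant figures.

Swamee-Jain (Type III): D = 0.66·[ε^1.25·(LQ²/(gh_f))^4.75 + ν·Q^9.4·(L/(gh_f))^5.2]^0.04
LQ²/(gh_f) = 0.2984; L/(gh_f) = 1.198
Term 1 = ε^1.25·(…)^4.75 = 1.96×10^-10; Term 2 = ν·Q^9.4·(…)^5.2 = 1.61×10^-9
D = 0.66·(1.96×10^-10 + 1.61×10^-9)^0.04 = 0.2950 m = 295 mm
Check: V = 7.30 m/s, Re = 4.99×10^6, f = 0.009394, h_f = 11.6 m ≈ 11.4 m ✓

D ≈ 295 mm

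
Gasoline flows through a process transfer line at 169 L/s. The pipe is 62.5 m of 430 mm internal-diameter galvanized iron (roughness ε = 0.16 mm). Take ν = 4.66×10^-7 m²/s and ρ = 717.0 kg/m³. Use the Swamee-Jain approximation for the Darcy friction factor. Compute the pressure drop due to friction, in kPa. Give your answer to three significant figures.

Δp ≈ 1.15 kPa

V = 4Q/(πD²) = 4·0.169/(π·0.430²) = 1.164 m/s
Re = VD/ν = 1.164·0.430/4.66×10^-7 = 1.07×10^6 → turbulent
ε/D = 0.16/430 = 3.72×10^-4
Swamee-Jain: f = 0.01632
h_f = f(L/D)V²/(2g) = 0.01632·(62.5/0.430)·1.164²/(2·9.81) = 0.1638 m
Δp = ρg·h_f = 717.0·9.81·0.1638 = 1.152 kPa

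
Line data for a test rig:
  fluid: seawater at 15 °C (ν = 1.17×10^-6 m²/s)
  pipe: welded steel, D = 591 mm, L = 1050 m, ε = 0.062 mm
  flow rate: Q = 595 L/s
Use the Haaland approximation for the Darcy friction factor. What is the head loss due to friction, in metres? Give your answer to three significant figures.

h_f ≈ 5.67 m

V = 4Q/(πD²) = 4·0.595/(π·0.591²) = 2.169 m/s
Re = VD/ν = 2.169·0.591/1.17×10^-6 = 1.10×10^6 → turbulent
ε/D = 0.062/591 = 1.05×10^-4
Haaland: f = 0.01330
h_f = f(L/D)V²/(2g) = 0.01330·(1050/0.591)·2.169²/(2·9.81) = 5.668 m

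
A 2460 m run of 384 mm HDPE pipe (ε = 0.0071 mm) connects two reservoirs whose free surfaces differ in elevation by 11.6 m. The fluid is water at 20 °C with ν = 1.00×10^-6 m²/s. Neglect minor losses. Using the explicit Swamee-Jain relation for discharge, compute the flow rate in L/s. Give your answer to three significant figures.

Swamee-Jain (Type II): Q = -0.965·√(gD⁵h_f/L)·ln[ε/(3.7D) + √(3.17ν²L/(gD³h_f))]
√(gD⁵h_f/L) = √(9.81·0.384⁵·11.6/2460) = 0.01965
ε/(3.7D) = 5.00×10^-6; √(3.17ν²L/(gD³h_f)) = 3.48×10^-5
Q = -0.965·0.01965·ln(3.979×10^-5) = 0.1922 m³/s
Check: V = 1.66 m/s, Re = 6.37×10^5, f = 0.01288, h_f = 11.6 m ≈ 11.6 m ✓

Q ≈ 192 L/s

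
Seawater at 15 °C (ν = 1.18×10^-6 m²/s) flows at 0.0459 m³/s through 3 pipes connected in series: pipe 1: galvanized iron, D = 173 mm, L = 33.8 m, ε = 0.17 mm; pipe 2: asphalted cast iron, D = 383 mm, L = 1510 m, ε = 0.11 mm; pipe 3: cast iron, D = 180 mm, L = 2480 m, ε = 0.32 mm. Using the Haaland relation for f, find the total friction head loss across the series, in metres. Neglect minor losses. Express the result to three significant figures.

Pipe 1: V = 1.953 m/s, Re = 2.86×10^5, ε/D = 9.83×10^-4, f = 0.02049, h_1 = f(L/D)V²/2g = 0.7780 m
Pipe 2: V = 0.3984 m/s, Re = 1.29×10^5, ε/D = 2.87×10^-4, f = 0.01843, h_2 = f(L/D)V²/2g = 0.5877 m
Pipe 3: V = 1.804 m/s, Re = 2.75×10^5, ε/D = 0.00178, f = 0.02337, h_3 = f(L/D)V²/2g = 53.40 m
Series → Q common, losses add: H = Σh = 54.77 m

H ≈ 54.8 m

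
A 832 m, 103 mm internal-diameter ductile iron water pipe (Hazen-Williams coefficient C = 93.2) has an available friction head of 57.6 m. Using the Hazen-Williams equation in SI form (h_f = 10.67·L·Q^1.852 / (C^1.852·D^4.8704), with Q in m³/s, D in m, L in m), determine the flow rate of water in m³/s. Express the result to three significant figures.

Q ≈ 0.0156 m³/s

Rearranging: Q = [h_f·C^1.852·D^4.8704 / (10.67·L)]^(1/1.852)
Q = [57.6·93.2^1.852·0.103^4.8704 / (10.67·832)]^0.540 = 0.01556 m³/s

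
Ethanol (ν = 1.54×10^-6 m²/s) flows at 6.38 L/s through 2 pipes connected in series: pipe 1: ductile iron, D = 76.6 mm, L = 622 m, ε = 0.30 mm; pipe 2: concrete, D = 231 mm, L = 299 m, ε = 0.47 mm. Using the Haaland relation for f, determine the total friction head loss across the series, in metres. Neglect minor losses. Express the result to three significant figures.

Pipe 1: V = 1.384 m/s, Re = 6.89×10^4, ε/D = 0.00392, f = 0.02971, h_1 = f(L/D)V²/2g = 23.57 m
Pipe 2: V = 0.1522 m/s, Re = 2.28×10^4, ε/D = 0.00203, f = 0.02895, h_2 = f(L/D)V²/2g = 0.04426 m
Series → Q common, losses add: H = Σh = 23.61 m

H ≈ 23.6 m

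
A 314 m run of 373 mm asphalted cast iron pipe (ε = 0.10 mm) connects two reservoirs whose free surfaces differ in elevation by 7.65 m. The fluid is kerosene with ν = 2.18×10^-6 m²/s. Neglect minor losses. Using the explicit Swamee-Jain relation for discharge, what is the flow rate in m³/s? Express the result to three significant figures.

Swamee-Jain (Type II): Q = -0.965·√(gD⁵h_f/L)·ln[ε/(3.7D) + √(3.17ν²L/(gD³h_f))]
√(gD⁵h_f/L) = √(9.81·0.373⁵·7.65/314) = 0.04154
ε/(3.7D) = 7.25×10^-5; √(3.17ν²L/(gD³h_f)) = 3.49×10^-5
Q = -0.965·0.04154·ln(1.073×10^-4) = 0.3664 m³/s
Check: V = 3.35 m/s, Re = 5.74×10^5, f = 0.01596, h_f = 7.70 m ≈ 7.65 m ✓

Q ≈ 0.366 m³/s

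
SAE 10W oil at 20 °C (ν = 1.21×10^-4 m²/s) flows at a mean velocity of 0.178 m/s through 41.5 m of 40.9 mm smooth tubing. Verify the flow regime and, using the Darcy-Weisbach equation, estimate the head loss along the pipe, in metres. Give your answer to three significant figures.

h_f ≈ 1.74 m

Re = VD/ν = 0.178·0.04090/1.21×10^-4 = 60.2 → laminar (Re < 2300)
f = 64/Re = 1.064
h_f = f(L/D)V²/(2g) = 1.064·(41.5/0.04090)·0.178²/(2·9.81) = 1.743 m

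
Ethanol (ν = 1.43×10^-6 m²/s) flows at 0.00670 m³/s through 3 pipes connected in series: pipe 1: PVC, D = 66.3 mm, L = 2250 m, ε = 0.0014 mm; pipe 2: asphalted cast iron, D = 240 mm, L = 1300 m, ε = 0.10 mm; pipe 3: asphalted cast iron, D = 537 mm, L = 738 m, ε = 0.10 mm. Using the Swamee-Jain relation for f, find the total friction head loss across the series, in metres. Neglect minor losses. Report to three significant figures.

H ≈ 120 m

Pipe 1: V = 1.941 m/s, Re = 9.00×10^4, ε/D = 2.11×10^-5, f = 0.01838, h_1 = f(L/D)V²/2g = 119.8 m
Pipe 2: V = 0.1481 m/s, Re = 2.49×10^4, ε/D = 4.17×10^-4, f = 0.02558, h_2 = f(L/D)V²/2g = 0.1549 m
Pipe 3: V = 0.02958 m/s, Re = 1.11×10^4, ε/D = 1.86×10^-4, f = 0.03044, h_3 = f(L/D)V²/2g = 0.001866 m
Series → Q common, losses add: H = Σh = 119.9 m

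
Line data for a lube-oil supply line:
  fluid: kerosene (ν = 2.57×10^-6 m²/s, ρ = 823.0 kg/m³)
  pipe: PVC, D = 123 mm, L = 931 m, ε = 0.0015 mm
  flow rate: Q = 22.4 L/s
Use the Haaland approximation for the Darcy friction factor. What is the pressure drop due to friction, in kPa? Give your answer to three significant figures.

V = 4Q/(πD²) = 4·0.0224/(π·0.123²) = 1.885 m/s
Re = VD/ν = 1.885·0.123/2.57×10^-6 = 9.02×10^4 → turbulent
ε/D = 0.0015/123 = 1.22×10^-5
Haaland: f = 0.01826
h_f = f(L/D)V²/(2g) = 0.01826·(931/0.123)·1.885²/(2·9.81) = 25.03 m
Δp = ρg·h_f = 823.0·9.81·25.03 = 202.1 kPa

Δp ≈ 202 kPa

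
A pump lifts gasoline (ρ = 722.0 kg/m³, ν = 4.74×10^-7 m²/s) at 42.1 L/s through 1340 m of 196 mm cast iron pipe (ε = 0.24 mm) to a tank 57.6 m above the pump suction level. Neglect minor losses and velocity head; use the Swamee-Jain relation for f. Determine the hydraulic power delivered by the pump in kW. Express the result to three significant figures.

V = 4Q/(πD²) = 1.395 m/s; Re = 5.77×10^5; ε/D = 0.00122; f = 0.02120
h_f = f(L/D)V²/2g = 14.39 m
Total head H = z + h_f = 57.6 + 14.39 = 71.99 m
P_hyd = ρgQH = 722.0·9.81·0.0421·71.99 = 21.47 kW

P_hyd ≈ 21.5 kW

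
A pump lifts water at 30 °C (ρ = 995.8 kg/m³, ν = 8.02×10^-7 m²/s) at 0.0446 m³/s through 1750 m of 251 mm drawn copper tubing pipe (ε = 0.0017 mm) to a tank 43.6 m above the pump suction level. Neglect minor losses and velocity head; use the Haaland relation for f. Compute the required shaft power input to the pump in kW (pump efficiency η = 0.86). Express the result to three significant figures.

P_shaft ≈ 24.2 kW

V = 4Q/(πD²) = 0.9014 m/s; Re = 2.82×10^5; ε/D = 6.77×10^-6; f = 0.01456
h_f = f(L/D)V²/2g = 4.204 m
Total head H = z + h_f = 43.6 + 4.204 = 47.80 m
P_hyd = ρgQH = 995.8·9.81·0.0446·47.80 = 20.83 kW
P_shaft = P_hyd/η = 20.83/0.86 = 24.22 kW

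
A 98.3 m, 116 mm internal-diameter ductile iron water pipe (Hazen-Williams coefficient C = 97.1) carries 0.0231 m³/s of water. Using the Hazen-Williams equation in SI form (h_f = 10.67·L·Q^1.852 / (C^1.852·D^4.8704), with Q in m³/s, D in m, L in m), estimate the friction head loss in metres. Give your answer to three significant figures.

h_f = 10.67·98.3·0.0231^1.852 / (97.1^1.852·0.116^4.8704) = 7.350 m

h_f ≈ 7.35 m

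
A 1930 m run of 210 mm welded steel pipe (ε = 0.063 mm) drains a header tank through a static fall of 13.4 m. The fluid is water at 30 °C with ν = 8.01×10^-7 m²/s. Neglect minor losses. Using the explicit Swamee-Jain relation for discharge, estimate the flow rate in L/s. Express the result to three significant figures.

Swamee-Jain (Type II): Q = -0.965·√(gD⁵h_f/L)·ln[ε/(3.7D) + √(3.17ν²L/(gD³h_f))]
√(gD⁵h_f/L) = √(9.81·0.210⁵·13.4/1930) = 0.005274
ε/(3.7D) = 8.11×10^-5; √(3.17ν²L/(gD³h_f)) = 5.68×10^-5
Q = -0.965·0.005274·ln(1.379×10^-4) = 0.04524 m³/s
Check: V = 1.31 m/s, Re = 3.42×10^5, f = 0.01686, h_f = 13.5 m ≈ 13.4 m ✓

Q ≈ 45.2 L/s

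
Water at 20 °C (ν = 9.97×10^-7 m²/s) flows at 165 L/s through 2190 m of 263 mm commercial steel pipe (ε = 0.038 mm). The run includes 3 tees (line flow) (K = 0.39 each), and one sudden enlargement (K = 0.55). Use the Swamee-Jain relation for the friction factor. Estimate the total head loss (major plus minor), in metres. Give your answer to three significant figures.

H_L ≈ 57.0 m

V = 4Q/(πD²) = 3.037 m/s; V²/2g = 0.4702 m
Re = 8.01×10^5, ε/D = 1.44×10^-4 → f = 0.01435 (Swamee-Jain)
Major: h_f = f(L/D)·V²/2g = 0.01435·8327·0.4702 = 56.17 m
Minor: ΣK = 1.72; h_m = ΣK·V²/2g = 0.8087 m
Total H_L = 56.17 + 0.8087 = 56.98 m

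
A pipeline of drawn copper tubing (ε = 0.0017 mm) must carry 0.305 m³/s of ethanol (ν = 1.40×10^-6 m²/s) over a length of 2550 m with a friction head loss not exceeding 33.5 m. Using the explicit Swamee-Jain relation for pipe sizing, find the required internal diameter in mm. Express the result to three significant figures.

Swamee-Jain (Type III): D = 0.66·[ε^1.25·(LQ²/(gh_f))^4.75 + ν·Q^9.4·(L/(gh_f))^5.2]^0.04
LQ²/(gh_f) = 0.7218; L/(gh_f) = 7.759
Term 1 = ε^1.25·(…)^4.75 = 1.30×10^-8; Term 2 = ν·Q^9.4·(…)^5.2 = 8.43×10^-7
D = 0.66·(1.30×10^-8 + 8.43×10^-7)^0.04 = 0.3774 m = 377 mm
Check: V = 2.73 m/s, Re = 7.35×10^5, f = 0.01233, h_f = 31.5 m ≈ 33.5 m ✓

D ≈ 377 mm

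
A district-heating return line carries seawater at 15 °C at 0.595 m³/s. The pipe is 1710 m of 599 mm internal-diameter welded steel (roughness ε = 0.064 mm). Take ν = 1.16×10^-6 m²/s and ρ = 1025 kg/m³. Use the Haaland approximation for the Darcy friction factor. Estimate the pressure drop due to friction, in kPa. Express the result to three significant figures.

Δp ≈ 87.0 kPa

V = 4Q/(πD²) = 4·0.595/(π·0.599²) = 2.111 m/s
Re = VD/ν = 2.111·0.599/1.16×10^-6 = 1.09×10^6 → turbulent
ε/D = 0.064/599 = 1.07×10^-4
Haaland: f = 0.01334
h_f = f(L/D)V²/(2g) = 0.01334·(1710/0.599)·2.111²/(2·9.81) = 8.652 m
Δp = ρg·h_f = 1025·9.81·8.652 = 87.00 kPa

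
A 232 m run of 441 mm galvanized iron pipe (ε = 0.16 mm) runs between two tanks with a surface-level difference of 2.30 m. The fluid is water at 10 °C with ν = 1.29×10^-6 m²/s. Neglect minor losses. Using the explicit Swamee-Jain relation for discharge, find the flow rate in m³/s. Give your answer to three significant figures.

Q ≈ 0.350 m³/s

Swamee-Jain (Type II): Q = -0.965·√(gD⁵h_f/L)·ln[ε/(3.7D) + √(3.17ν²L/(gD³h_f))]
√(gD⁵h_f/L) = √(9.81·0.441⁵·2.30/232) = 0.04028
ε/(3.7D) = 9.81×10^-5; √(3.17ν²L/(gD³h_f)) = 2.51×10^-5
Q = -0.965·0.04028·ln(1.232×10^-4) = 0.3499 m³/s
Check: V = 2.29 m/s, Re = 7.83×10^5, f = 0.01646, h_f = 2.31 m ≈ 2.30 m ✓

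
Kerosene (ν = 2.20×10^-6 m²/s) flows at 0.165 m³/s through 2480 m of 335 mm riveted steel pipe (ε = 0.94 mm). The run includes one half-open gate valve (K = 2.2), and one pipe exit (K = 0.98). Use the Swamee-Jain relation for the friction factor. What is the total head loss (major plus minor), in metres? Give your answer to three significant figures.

V = 4Q/(πD²) = 1.872 m/s; V²/2g = 0.1786 m
Re = 2.85×10^5, ε/D = 0.00281 → f = 0.02633 (Swamee-Jain)
Major: h_f = f(L/D)·V²/2g = 0.02633·7403·0.1786 = 34.81 m
Minor: ΣK = 3.18; h_m = ΣK·V²/2g = 0.5680 m
Total H_L = 34.81 + 0.5680 = 35.38 m

H_L ≈ 35.4 m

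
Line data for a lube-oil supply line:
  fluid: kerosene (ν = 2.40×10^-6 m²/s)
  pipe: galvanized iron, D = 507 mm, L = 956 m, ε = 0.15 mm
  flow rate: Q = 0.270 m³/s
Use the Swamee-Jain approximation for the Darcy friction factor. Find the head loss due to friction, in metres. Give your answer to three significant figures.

h_f ≈ 2.94 m

V = 4Q/(πD²) = 4·0.270/(π·0.507²) = 1.337 m/s
Re = VD/ν = 1.337·0.507/2.40×10^-6 = 2.83×10^5 → turbulent
ε/D = 0.15/507 = 2.96×10^-4
Swamee-Jain: f = 0.01713
h_f = f(L/D)V²/(2g) = 0.01713·(956/0.507)·1.337²/(2·9.81) = 2.944 m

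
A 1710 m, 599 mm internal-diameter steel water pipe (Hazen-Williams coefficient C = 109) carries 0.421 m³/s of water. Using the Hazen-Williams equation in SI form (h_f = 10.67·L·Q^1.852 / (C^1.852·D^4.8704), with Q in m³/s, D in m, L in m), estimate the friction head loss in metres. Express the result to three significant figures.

h_f ≈ 7.52 m

h_f = 10.67·1710·0.421^1.852 / (109^1.852·0.599^4.8704) = 7.517 m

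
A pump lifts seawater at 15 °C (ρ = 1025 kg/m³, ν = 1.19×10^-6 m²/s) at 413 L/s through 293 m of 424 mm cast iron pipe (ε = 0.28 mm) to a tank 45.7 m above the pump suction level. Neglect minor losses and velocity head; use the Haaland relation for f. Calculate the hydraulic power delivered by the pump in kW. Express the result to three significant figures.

V = 4Q/(πD²) = 2.925 m/s; Re = 1.04×10^6; ε/D = 6.60×10^-4; f = 0.01817
h_f = f(L/D)V²/2g = 5.477 m
Total head H = z + h_f = 45.7 + 5.477 = 51.18 m
P_hyd = ρgQH = 1025·9.81·0.413·51.18 = 212.5 kW

P_hyd ≈ 213 kW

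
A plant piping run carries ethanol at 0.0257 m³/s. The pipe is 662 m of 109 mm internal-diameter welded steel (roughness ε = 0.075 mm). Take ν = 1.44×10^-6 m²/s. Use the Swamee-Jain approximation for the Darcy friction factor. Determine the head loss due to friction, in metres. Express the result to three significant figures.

h_f ≈ 46.5 m

V = 4Q/(πD²) = 4·0.0257/(π·0.109²) = 2.754 m/s
Re = VD/ν = 2.754·0.109/1.44×10^-6 = 2.08×10^5 → turbulent
ε/D = 0.075/109 = 6.88×10^-4
Swamee-Jain: f = 0.01980
h_f = f(L/D)V²/(2g) = 0.01980·(662/0.109)·2.754²/(2·9.81) = 46.49 m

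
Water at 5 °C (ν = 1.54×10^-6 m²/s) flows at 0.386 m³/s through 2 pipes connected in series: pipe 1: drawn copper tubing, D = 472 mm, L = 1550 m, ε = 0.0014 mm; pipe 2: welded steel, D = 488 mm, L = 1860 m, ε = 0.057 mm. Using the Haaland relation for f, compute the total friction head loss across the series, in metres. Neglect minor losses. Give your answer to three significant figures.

Pipe 1: V = 2.206 m/s, Re = 6.76×10^5, ε/D = 2.97×10^-6, f = 0.01243, h_1 = f(L/D)V²/2g = 10.12 m
Pipe 2: V = 2.064 m/s, Re = 6.54×10^5, ε/D = 1.17×10^-4, f = 0.01406, h_2 = f(L/D)V²/2g = 11.63 m
Series → Q common, losses add: H = Σh = 21.75 m

H ≈ 21.8 m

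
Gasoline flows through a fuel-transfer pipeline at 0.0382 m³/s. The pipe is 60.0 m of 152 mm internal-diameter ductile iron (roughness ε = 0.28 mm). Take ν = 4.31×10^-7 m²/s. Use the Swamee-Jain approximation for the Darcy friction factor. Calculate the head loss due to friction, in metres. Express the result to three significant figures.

V = 4Q/(πD²) = 4·0.0382/(π·0.152²) = 2.105 m/s
Re = VD/ν = 2.105·0.152/4.31×10^-7 = 7.42×10^5 → turbulent
ε/D = 0.28/152 = 0.00184
Swamee-Jain: f = 0.02327
h_f = f(L/D)V²/(2g) = 0.02327·(60.0/0.152)·2.105²/(2·9.81) = 2.075 m

h_f ≈ 2.07 m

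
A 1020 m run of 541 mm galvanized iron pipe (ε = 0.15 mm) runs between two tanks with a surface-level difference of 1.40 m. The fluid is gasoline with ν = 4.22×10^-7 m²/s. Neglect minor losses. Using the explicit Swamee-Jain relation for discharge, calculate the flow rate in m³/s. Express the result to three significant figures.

Q ≈ 0.224 m³/s

Swamee-Jain (Type II): Q = -0.965·√(gD⁵h_f/L)·ln[ε/(3.7D) + √(3.17ν²L/(gD³h_f))]
√(gD⁵h_f/L) = √(9.81·0.541⁵·1.40/1020) = 0.02498
ε/(3.7D) = 7.49×10^-5; √(3.17ν²L/(gD³h_f)) = 1.63×10^-5
Q = -0.965·0.02498·ln(9.121×10^-5) = 0.2242 m³/s
Check: V = 0.976 m/s, Re = 1.25×10^6, f = 0.01540, h_f = 1.41 m ≈ 1.40 m ✓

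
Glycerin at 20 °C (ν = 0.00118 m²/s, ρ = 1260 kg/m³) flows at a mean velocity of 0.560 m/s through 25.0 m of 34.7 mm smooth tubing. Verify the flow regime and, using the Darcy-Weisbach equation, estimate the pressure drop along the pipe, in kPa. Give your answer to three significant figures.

Re = VD/ν = 0.560·0.03470/0.00118 = 16.5 → laminar (Re < 2300)
f = 64/Re = 3.886
h_f = f(L/D)V²/(2g) = 3.886·(25.0/0.03470)·0.560²/(2·9.81) = 44.75 m
Δp = ρg·h_f = 1260·9.81·44.75 = 553.2 kPa

Δp ≈ 553 kPa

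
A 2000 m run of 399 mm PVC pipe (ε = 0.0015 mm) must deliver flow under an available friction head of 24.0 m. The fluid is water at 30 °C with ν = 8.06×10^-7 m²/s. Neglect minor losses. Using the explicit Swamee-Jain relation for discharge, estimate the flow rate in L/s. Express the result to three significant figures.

Swamee-Jain (Type II): Q = -0.965·√(gD⁵h_f/L)·ln[ε/(3.7D) + √(3.17ν²L/(gD³h_f))]
√(gD⁵h_f/L) = √(9.81·0.399⁵·24.0/2000) = 0.03450
ε/(3.7D) = 1.02×10^-6; √(3.17ν²L/(gD³h_f)) = 1.66×10^-5
Q = -0.965·0.03450·ln(1.761×10^-5) = 0.3645 m³/s
Check: V = 2.92 m/s, Re = 1.44×10^6, f = 0.01104, h_f = 24.0 m ≈ 24.0 m ✓

Q ≈ 364 L/s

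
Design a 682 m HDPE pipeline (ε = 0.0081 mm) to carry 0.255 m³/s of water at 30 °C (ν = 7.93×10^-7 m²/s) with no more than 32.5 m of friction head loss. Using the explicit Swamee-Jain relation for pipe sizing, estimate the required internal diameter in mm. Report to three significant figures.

D ≈ 267 mm

Swamee-Jain (Type III): D = 0.66·[ε^1.25·(LQ²/(gh_f))^4.75 + ν·Q^9.4·(L/(gh_f))^5.2]^0.04
LQ²/(gh_f) = 0.1391; L/(gh_f) = 2.139
Term 1 = ε^1.25·(…)^4.75 = 3.68×10^-11; Term 2 = ν·Q^9.4·(…)^5.2 = 1.09×10^-10
D = 0.66·(3.68×10^-11 + 1.09×10^-10)^0.04 = 0.2668 m = 267 mm
Check: V = 4.56 m/s, Re = 1.53×10^6, f = 0.01169, h_f = 31.7 m ≈ 32.5 m ✓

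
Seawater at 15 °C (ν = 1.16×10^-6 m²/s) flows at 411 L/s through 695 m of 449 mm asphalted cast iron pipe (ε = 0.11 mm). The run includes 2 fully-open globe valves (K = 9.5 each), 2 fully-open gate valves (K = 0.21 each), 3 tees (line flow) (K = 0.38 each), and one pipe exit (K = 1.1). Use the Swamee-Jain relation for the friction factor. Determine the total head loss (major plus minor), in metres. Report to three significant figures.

V = 4Q/(πD²) = 2.596 m/s; V²/2g = 0.3434 m
Re = 1.00×10^6, ε/D = 2.45×10^-4 → f = 0.01524 (Swamee-Jain)
Major: h_f = f(L/D)·V²/2g = 0.01524·1548·0.3434 = 8.099 m
Minor: ΣK = 21.7; h_m = ΣK·V²/2g = 7.438 m
Total H_L = 8.099 + 7.438 = 15.54 m

H_L ≈ 15.5 m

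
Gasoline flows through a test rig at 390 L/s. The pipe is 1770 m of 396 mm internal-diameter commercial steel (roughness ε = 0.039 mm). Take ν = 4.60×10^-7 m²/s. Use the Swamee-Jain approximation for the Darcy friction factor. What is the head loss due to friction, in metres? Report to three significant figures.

V = 4Q/(πD²) = 4·0.390/(π·0.396²) = 3.167 m/s
Re = VD/ν = 3.167·0.396/4.60×10^-7 = 2.73×10^6 → turbulent
ε/D = 0.039/396 = 9.85×10^-5
Swamee-Jain: f = 0.01265
h_f = f(L/D)V²/(2g) = 0.01265·(1770/0.396)·3.167²/(2·9.81) = 28.90 m

h_f ≈ 28.9 m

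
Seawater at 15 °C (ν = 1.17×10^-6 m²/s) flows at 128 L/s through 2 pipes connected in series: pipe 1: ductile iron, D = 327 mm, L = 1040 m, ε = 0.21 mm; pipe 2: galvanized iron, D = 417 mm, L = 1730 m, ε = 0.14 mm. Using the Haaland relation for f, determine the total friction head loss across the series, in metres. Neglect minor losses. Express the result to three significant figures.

H ≈ 10.1 m

Pipe 1: V = 1.524 m/s, Re = 4.26×10^5, ε/D = 6.42×10^-4, f = 0.01854, h_1 = f(L/D)V²/2g = 6.982 m
Pipe 2: V = 0.9372 m/s, Re = 3.34×10^5, ε/D = 3.36×10^-4, f = 0.01690, h_2 = f(L/D)V²/2g = 3.139 m
Series → Q common, losses add: H = Σh = 10.12 m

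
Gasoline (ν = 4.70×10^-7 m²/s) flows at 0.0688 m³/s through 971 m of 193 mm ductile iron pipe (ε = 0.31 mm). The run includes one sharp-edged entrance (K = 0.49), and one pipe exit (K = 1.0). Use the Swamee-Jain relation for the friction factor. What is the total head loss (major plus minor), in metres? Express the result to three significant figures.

H_L ≈ 32.2 m

V = 4Q/(πD²) = 2.352 m/s; V²/2g = 0.2819 m
Re = 9.66×10^5, ε/D = 0.00161 → f = 0.02242 (Swamee-Jain)
Major: h_f = f(L/D)·V²/2g = 0.02242·5031·0.2819 = 31.79 m
Minor: ΣK = 1.49; h_m = ΣK·V²/2g = 0.4200 m
Total H_L = 31.79 + 0.4200 = 32.21 m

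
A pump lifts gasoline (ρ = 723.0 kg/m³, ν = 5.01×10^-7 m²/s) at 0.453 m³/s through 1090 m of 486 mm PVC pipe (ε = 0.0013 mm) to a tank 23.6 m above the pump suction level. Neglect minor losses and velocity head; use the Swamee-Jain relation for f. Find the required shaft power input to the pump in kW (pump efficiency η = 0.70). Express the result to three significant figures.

V = 4Q/(πD²) = 2.442 m/s; Re = 2.37×10^6; ε/D = 2.67×10^-6; f = 0.01021
h_f = f(L/D)V²/2g = 6.957 m
Total head H = z + h_f = 23.6 + 6.957 = 30.56 m
P_hyd = ρgQH = 723.0·9.81·0.453·30.56 = 98.18 kW
P_shaft = P_hyd/η = 98.18/0.70 = 140.3 kW

P_shaft ≈ 140 kW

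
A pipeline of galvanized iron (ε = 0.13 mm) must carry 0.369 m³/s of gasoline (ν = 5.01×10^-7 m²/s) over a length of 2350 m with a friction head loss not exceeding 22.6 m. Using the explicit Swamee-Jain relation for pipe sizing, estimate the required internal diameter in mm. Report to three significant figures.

D ≈ 454 mm

Swamee-Jain (Type III): D = 0.66·[ε^1.25·(LQ²/(gh_f))^4.75 + ν·Q^9.4·(L/(gh_f))^5.2]^0.04
LQ²/(gh_f) = 1.443; L/(gh_f) = 10.60
Term 1 = ε^1.25·(…)^4.75 = 7.93×10^-5; Term 2 = ν·Q^9.4·(…)^5.2 = 9.15×10^-6
D = 0.66·(7.93×10^-5 + 9.15×10^-6)^0.04 = 0.4544 m = 454 mm
Check: V = 2.28 m/s, Re = 2.06×10^6, f = 0.01525, h_f = 20.8 m ≈ 22.6 m ✓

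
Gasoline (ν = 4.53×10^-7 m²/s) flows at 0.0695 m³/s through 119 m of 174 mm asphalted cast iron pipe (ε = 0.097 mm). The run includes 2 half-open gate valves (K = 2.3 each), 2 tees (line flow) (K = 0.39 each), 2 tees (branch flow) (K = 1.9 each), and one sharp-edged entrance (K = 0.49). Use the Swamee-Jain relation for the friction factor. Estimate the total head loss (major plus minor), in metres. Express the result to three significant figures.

H_L ≈ 9.46 m

V = 4Q/(πD²) = 2.923 m/s; V²/2g = 0.4354 m
Re = 1.12×10^6, ε/D = 5.57×10^-4 → f = 0.01762 (Swamee-Jain)
Major: h_f = f(L/D)·V²/2g = 0.01762·683.9·0.4354 = 5.248 m
Minor: ΣK = 9.67; h_m = ΣK·V²/2g = 4.210 m
Total H_L = 5.248 + 4.210 = 9.458 m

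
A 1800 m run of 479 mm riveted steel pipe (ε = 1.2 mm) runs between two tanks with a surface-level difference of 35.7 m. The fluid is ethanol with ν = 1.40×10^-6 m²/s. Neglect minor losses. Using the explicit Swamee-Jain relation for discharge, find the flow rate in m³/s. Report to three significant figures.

Swamee-Jain (Type II): Q = -0.965·√(gD⁵h_f/L)·ln[ε/(3.7D) + √(3.17ν²L/(gD³h_f))]
√(gD⁵h_f/L) = √(9.81·0.479⁵·35.7/1800) = 0.07004
ε/(3.7D) = 6.77×10^-4; √(3.17ν²L/(gD³h_f)) = 1.70×10^-5
Q = -0.965·0.07004·ln(6.941×10^-4) = 0.4916 m³/s
Check: V = 2.73 m/s, Re = 9.33×10^5, f = 0.02513, h_f = 35.8 m ≈ 35.7 m ✓

Q ≈ 0.492 m³/s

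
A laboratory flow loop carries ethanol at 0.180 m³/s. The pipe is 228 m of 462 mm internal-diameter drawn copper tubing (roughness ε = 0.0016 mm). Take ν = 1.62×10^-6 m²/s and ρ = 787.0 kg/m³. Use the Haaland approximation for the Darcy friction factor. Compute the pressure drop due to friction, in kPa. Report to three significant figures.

V = 4Q/(πD²) = 4·0.180/(π·0.462²) = 1.074 m/s
Re = VD/ν = 1.074·0.462/1.62×10^-6 = 3.06×10^5 → turbulent
ε/D = 0.0016/462 = 3.46×10^-6
Haaland: f = 0.01432
h_f = f(L/D)V²/(2g) = 0.01432·(228/0.462)·1.074²/(2·9.81) = 0.4151 m
Δp = ρg·h_f = 787.0·9.81·0.4151 = 3.205 kPa

Δp ≈ 3.21 kPa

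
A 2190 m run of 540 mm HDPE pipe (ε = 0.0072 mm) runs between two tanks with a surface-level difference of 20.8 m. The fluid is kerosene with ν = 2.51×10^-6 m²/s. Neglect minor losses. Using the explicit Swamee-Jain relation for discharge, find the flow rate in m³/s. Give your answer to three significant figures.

Q ≈ 0.638 m³/s

Swamee-Jain (Type II): Q = -0.965·√(gD⁵h_f/L)·ln[ε/(3.7D) + √(3.17ν²L/(gD³h_f))]
√(gD⁵h_f/L) = √(9.81·0.540⁵·20.8/2190) = 0.06541
ε/(3.7D) = 3.60×10^-6; √(3.17ν²L/(gD³h_f)) = 3.69×10^-5
Q = -0.965·0.06541·ln(4.050×10^-5) = 0.6384 m³/s
Check: V = 2.79 m/s, Re = 6.00×10^5, f = 0.01291, h_f = 20.7 m ≈ 20.8 m ✓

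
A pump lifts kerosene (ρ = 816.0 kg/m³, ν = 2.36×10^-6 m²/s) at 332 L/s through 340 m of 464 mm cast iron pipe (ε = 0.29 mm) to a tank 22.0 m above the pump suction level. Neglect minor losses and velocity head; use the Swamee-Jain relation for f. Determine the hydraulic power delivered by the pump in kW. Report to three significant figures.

V = 4Q/(πD²) = 1.963 m/s; Re = 3.86×10^5; ε/D = 6.25×10^-4; f = 0.01874
h_f = f(L/D)V²/2g = 2.698 m
Total head H = z + h_f = 22.0 + 2.698 = 24.70 m
P_hyd = ρgQH = 816.0·9.81·0.332·24.70 = 65.64 kW

P_hyd ≈ 65.6 kW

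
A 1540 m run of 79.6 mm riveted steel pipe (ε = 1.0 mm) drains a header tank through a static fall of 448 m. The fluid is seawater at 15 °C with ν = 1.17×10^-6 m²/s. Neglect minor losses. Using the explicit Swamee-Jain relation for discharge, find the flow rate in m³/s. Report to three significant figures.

Q ≈ 0.0165 m³/s

Swamee-Jain (Type II): Q = -0.965·√(gD⁵h_f/L)·ln[ε/(3.7D) + √(3.17ν²L/(gD³h_f))]
√(gD⁵h_f/L) = √(9.81·0.0796⁵·448/1540) = 0.003020
ε/(3.7D) = 0.00340; √(3.17ν²L/(gD³h_f)) = 5.49×10^-5
Q = -0.965·0.003020·ln(0.003450) = 0.01652 m³/s
Check: V = 3.32 m/s, Re = 2.26×10^5, f = 0.04138, h_f = 450 m ≈ 448 m ✓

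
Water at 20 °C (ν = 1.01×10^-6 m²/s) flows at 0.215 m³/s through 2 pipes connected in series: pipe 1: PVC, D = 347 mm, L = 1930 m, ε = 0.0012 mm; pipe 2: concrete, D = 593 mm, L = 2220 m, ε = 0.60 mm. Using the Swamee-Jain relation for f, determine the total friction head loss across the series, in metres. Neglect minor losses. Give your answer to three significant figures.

H ≈ 20.2 m

Pipe 1: V = 2.273 m/s, Re = 7.81×10^5, ε/D = 3.46×10^-6, f = 0.01218, h_1 = f(L/D)V²/2g = 17.85 m
Pipe 2: V = 0.7785 m/s, Re = 4.57×10^5, ε/D = 0.00101, f = 0.02046, h_2 = f(L/D)V²/2g = 2.366 m
Series → Q common, losses add: H = Σh = 20.21 m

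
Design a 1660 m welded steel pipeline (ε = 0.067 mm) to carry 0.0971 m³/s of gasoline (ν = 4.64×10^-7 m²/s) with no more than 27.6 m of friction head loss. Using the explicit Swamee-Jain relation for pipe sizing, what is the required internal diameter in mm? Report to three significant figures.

Swamee-Jain (Type III): D = 0.66·[ε^1.25·(LQ²/(gh_f))^4.75 + ν·Q^9.4·(L/(gh_f))^5.2]^0.04
LQ²/(gh_f) = 0.05781; L/(gh_f) = 6.131
Term 1 = ε^1.25·(…)^4.75 = 7.98×10^-12; Term 2 = ν·Q^9.4·(…)^5.2 = 1.74×10^-12
D = 0.66·(7.98×10^-12 + 1.74×10^-12)^0.04 = 0.2394 m = 239 mm
Check: V = 2.16 m/s, Re = 1.11×10^6, f = 0.01550, h_f = 25.5 m ≈ 27.6 m ✓

D ≈ 239 mm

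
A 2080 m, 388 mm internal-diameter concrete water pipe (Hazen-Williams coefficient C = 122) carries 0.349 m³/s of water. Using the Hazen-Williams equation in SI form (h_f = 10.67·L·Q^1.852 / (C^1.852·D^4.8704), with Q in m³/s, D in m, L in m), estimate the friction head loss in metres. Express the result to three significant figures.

h_f = 10.67·2080·0.349^1.852 / (122^1.852·0.388^4.8704) = 43.47 m

h_f ≈ 43.5 m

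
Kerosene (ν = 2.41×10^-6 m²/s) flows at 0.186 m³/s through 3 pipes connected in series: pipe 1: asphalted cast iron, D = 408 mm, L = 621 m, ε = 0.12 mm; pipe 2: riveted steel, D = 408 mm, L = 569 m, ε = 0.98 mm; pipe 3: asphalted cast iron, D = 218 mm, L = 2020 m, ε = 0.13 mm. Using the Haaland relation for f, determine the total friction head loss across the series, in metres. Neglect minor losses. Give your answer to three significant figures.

H ≈ 220 m

Pipe 1: V = 1.423 m/s, Re = 2.41×10^5, ε/D = 2.94×10^-4, f = 0.01712, h_1 = f(L/D)V²/2g = 2.688 m
Pipe 2: V = 1.423 m/s, Re = 2.41×10^5, ε/D = 0.00240, f = 0.02523, h_2 = f(L/D)V²/2g = 3.630 m
Pipe 3: V = 4.983 m/s, Re = 4.51×10^5, ε/D = 5.96×10^-4, f = 0.01824, h_3 = f(L/D)V²/2g = 213.9 m
Series → Q common, losses add: H = Σh = 220.2 m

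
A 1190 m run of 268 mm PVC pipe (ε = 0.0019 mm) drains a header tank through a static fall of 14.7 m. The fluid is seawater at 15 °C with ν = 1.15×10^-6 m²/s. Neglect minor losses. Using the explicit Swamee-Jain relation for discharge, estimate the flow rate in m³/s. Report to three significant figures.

Swamee-Jain (Type II): Q = -0.965·√(gD⁵h_f/L)·ln[ε/(3.7D) + √(3.17ν²L/(gD³h_f))]
√(gD⁵h_f/L) = √(9.81·0.268⁵·14.7/1190) = 0.01294
ε/(3.7D) = 1.92×10^-6; √(3.17ν²L/(gD³h_f)) = 4.24×10^-5
Q = -0.965·0.01294·ln(4.431×10^-5) = 0.1252 m³/s
Check: V = 2.22 m/s, Re = 5.17×10^5, f = 0.01313, h_f = 14.6 m ≈ 14.7 m ✓

Q ≈ 0.125 m³/s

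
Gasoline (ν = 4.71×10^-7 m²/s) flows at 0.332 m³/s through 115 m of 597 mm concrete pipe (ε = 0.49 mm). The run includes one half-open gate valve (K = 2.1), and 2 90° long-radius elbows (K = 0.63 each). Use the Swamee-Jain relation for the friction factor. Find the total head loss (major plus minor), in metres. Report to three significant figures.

V = 4Q/(πD²) = 1.186 m/s; V²/2g = 0.07170 m
Re = 1.50×10^6, ε/D = 8.21×10^-4 → f = 0.01904 (Swamee-Jain)
Major: h_f = f(L/D)·V²/2g = 0.01904·192.6·0.07170 = 0.2629 m
Minor: ΣK = 3.36; h_m = ΣK·V²/2g = 0.2409 m
Total H_L = 0.2629 + 0.2409 = 0.5038 m

H_L ≈ 0.504 m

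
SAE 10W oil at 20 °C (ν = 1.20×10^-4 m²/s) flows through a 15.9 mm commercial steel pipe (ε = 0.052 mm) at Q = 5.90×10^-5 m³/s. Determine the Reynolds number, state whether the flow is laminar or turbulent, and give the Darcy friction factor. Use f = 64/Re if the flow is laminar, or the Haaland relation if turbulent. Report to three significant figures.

Re ≈ 39.4; laminar; f = 64/Re ≈ 1.63

V = 4Q/(πD²) = 0.2971 m/s
Re = VD/ν = 0.2971·0.0159/1.20×10^-4 = 39.4
Re < 2300 → laminar → f = 64/Re = 1.626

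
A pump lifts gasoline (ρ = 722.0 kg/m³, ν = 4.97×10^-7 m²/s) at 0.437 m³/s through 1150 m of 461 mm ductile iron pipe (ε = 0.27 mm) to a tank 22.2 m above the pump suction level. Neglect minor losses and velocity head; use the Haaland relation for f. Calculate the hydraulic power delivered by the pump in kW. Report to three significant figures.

P_hyd ≈ 116 kW

V = 4Q/(πD²) = 2.618 m/s; Re = 2.43×10^6; ε/D = 5.86×10^-4; f = 0.01751
h_f = f(L/D)V²/2g = 15.26 m
Total head H = z + h_f = 22.2 + 15.26 = 37.46 m
P_hyd = ρgQH = 722.0·9.81·0.437·37.46 = 115.9 kW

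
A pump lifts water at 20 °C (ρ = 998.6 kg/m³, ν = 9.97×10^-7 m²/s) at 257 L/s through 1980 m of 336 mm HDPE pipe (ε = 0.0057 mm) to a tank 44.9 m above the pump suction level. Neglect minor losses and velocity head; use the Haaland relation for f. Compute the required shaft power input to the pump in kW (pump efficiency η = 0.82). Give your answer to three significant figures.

V = 4Q/(πD²) = 2.898 m/s; Re = 9.77×10^5; ε/D = 1.70×10^-5; f = 0.01194
h_f = f(L/D)V²/2g = 30.14 m
Total head H = z + h_f = 44.9 + 30.14 = 75.04 m
P_hyd = ρgQH = 998.6·9.81·0.257·75.04 = 188.9 kW
P_shaft = P_hyd/η = 188.9/0.82 = 230.4 kW

P_shaft ≈ 230 kW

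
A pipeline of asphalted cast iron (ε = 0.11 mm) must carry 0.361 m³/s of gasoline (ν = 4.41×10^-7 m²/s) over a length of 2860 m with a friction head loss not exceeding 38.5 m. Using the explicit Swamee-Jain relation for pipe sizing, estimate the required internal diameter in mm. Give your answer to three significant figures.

D ≈ 419 mm

Swamee-Jain (Type III): D = 0.66·[ε^1.25·(LQ²/(gh_f))^4.75 + ν·Q^9.4·(L/(gh_f))^5.2]^0.04
LQ²/(gh_f) = 0.9868; L/(gh_f) = 7.572
Term 1 = ε^1.25·(…)^4.75 = 1.06×10^-5; Term 2 = ν·Q^9.4·(…)^5.2 = 1.14×10^-6
D = 0.66·(1.06×10^-5 + 1.14×10^-6)^0.04 = 0.4191 m = 419 mm
Check: V = 2.62 m/s, Re = 2.49×10^6, f = 0.01493, h_f = 35.6 m ≈ 38.5 m ✓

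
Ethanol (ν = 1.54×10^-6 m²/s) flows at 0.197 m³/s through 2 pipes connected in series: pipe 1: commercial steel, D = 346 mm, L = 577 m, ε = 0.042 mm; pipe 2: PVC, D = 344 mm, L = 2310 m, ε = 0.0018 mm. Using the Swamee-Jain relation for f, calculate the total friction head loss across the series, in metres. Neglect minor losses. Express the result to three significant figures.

H ≈ 26.0 m

Pipe 1: V = 2.095 m/s, Re = 4.71×10^5, ε/D = 1.21×10^-4, f = 0.01481, h_1 = f(L/D)V²/2g = 5.525 m
Pipe 2: V = 2.120 m/s, Re = 4.73×10^5, ε/D = 5.23×10^-6, f = 0.01330, h_2 = f(L/D)V²/2g = 20.45 m
Series → Q common, losses add: H = Σh = 25.98 m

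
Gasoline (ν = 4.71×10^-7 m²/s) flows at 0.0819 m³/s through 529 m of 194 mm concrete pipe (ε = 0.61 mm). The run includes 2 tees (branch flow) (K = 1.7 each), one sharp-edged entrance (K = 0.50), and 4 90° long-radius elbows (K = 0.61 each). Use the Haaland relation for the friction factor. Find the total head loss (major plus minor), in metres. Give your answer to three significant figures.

V = 4Q/(πD²) = 2.771 m/s; V²/2g = 0.3913 m
Re = 1.14×10^6, ε/D = 0.00314 → f = 0.02667 (Haaland)
Major: h_f = f(L/D)·V²/2g = 0.02667·2727·0.3913 = 28.46 m
Minor: ΣK = 6.34; h_m = ΣK·V²/2g = 2.481 m
Total H_L = 28.46 + 2.481 = 30.94 m

H_L ≈ 30.9 m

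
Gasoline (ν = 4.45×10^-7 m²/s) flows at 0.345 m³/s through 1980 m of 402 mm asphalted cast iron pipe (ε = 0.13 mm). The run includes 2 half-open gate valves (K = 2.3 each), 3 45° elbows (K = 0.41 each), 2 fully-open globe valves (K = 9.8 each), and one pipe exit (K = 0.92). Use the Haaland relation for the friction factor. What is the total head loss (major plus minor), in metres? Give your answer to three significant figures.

V = 4Q/(πD²) = 2.718 m/s; V²/2g = 0.3766 m
Re = 2.46×10^6, ε/D = 3.23×10^-4 → f = 0.01546 (Haaland)
Major: h_f = f(L/D)·V²/2g = 0.01546·4925·0.3766 = 28.68 m
Minor: ΣK = 26.4; h_m = ΣK·V²/2g = 9.923 m
Total H_L = 28.68 + 9.923 = 38.61 m

H_L ≈ 38.6 m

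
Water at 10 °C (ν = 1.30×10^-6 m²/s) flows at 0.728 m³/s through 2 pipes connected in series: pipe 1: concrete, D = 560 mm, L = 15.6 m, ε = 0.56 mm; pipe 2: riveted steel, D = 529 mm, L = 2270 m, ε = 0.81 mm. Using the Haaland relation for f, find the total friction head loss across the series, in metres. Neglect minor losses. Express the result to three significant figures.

Pipe 1: V = 2.956 m/s, Re = 1.27×10^6, ε/D = 0.00100, f = 0.01988, h_1 = f(L/D)V²/2g = 0.2467 m
Pipe 2: V = 3.312 m/s, Re = 1.35×10^6, ε/D = 0.00153, f = 0.02203, h_2 = f(L/D)V²/2g = 52.87 m
Series → Q common, losses add: H = Σh = 53.11 m

H ≈ 53.1 m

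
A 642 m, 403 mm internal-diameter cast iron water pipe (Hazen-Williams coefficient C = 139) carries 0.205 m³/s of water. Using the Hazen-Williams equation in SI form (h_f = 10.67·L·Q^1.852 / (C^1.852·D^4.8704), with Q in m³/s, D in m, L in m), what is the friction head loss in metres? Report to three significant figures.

h_f ≈ 3.27 m

h_f = 10.67·642·0.205^1.852 / (139^1.852·0.403^4.8704) = 3.270 m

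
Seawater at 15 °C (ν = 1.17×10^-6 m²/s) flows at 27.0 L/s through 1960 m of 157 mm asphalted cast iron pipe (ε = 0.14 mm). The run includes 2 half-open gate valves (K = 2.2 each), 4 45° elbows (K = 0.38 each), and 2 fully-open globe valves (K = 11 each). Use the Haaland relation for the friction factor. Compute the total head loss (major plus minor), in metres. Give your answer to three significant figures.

H_L ≈ 28.2 m

V = 4Q/(πD²) = 1.395 m/s; V²/2g = 0.09914 m
Re = 1.87×10^5, ε/D = 8.92×10^-4 → f = 0.02055 (Haaland)
Major: h_f = f(L/D)·V²/2g = 0.02055·12484·0.09914 = 25.44 m
Minor: ΣK = 27.9; h_m = ΣK·V²/2g = 2.768 m
Total H_L = 25.44 + 2.768 = 28.20 m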